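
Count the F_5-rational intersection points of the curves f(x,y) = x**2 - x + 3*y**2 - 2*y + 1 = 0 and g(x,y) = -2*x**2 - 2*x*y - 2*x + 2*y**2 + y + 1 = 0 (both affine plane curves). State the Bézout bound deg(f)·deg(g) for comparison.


Common zeros: {(3, 2)}; count = 1; Bézout bound = 4.

deg(f) = 2, deg(g) = 2, so Bézout bound = 4.
Scan x ∈ F_5. For each x, list the y ∈ F_5 with f(x, y) ≡ 0 and those with g(x, y) ≡ 0 (mod 5); the common zeros in that column are the intersection.
  x = 0: f ≡ 0 at y ∈ ∅; g ≡ 0 at y ∈ ∅; common: ∅.
  x = 1: f ≡ 0 at y ∈ ∅; g ≡ 0 at y ∈ {4}; common: ∅.
  x = 2: f ≡ 0 at y ∈ ∅; g ≡ 0 at y ∈ ∅; common: ∅.
  x = 3: f ≡ 0 at y ∈ {2}; g ≡ 0 at y ∈ {2, 3}; common: {2}.
  x = 4: f ≡ 0 at y ∈ ∅; g ≡ 0 at y ∈ {2, 4}; common: ∅.
Collecting: common zeros = {(3, 2)}, so the count is 1.
Comparison with the Bézout bound: 1 ≤ 4 = deg(f)·deg(g), as expected for curves with no common component (the affine F_5-count falls short of the bound because intersections may lie at infinity, over extension fields, or carry multiplicity).


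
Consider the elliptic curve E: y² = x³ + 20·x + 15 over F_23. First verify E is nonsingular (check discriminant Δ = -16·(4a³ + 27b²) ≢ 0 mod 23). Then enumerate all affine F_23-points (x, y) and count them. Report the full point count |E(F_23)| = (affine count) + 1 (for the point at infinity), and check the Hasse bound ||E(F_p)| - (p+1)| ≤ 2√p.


Affine points = {(1, 6), (1, 17), (6, 11), (6, 12), (9, 2), (9, 21), (11, 5), (11, 18), (14, 7), (14, 16), (17, 1), (17, 22), (19, 3), (19, 20), (21, 6), (21, 17)}; affine count = 16; |E(F_23)| = 17.

Discriminant check: Δ ∝ 4a³ + 27b² = 4·20³ + 27·15² = 4·8000 + 27·225 ≡ 10 (mod 23). Nonzero ⇒ E is nonsingular.
For each x ∈ F_23, compute rhs = x³ + 20·x + 15 mod 23, then count y ∈ F_23 with y² ≡ rhs.
  x = 0: rhs = 15, matching y values: none (0 points).
  x = 1: rhs = 13, matching y values: 6, 17 (2 points).
  x = 2: rhs = 17, matching y values: none (0 points).
  x = 3: rhs = 10, matching y values: none (0 points).
  x = 4: rhs = 21, matching y values: none (0 points).
  x = 5: rhs = 10, matching y values: none (0 points).
  x = 6: rhs = 6, matching y values: 11, 12 (2 points).
  x = 7: rhs = 15, matching y values: none (0 points).
  x = 8: rhs = 20, matching y values: none (0 points).
  x = 9: rhs = 4, matching y values: 2, 21 (2 points).
  x = 10: rhs = 19, matching y values: none (0 points).
  x = 11: rhs = 2, matching y values: 5, 18 (2 points).
  x = 12: rhs = 5, matching y values: none (0 points).
  x = 13: rhs = 11, matching y values: none (0 points).
  x = 14: rhs = 3, matching y values: 7, 16 (2 points).
  x = 15: rhs = 10, matching y values: none (0 points).
  x = 16: rhs = 15, matching y values: none (0 points).
  x = 17: rhs = 1, matching y values: 1, 22 (2 points).
  x = 18: rhs = 20, matching y values: none (0 points).
  x = 19: rhs = 9, matching y values: 3, 20 (2 points).
  x = 20: rhs = 20, matching y values: none (0 points).
  x = 21: rhs = 13, matching y values: 6, 17 (2 points).
  x = 22: rhs = 17, matching y values: none (0 points).
Total affine count: 16.
Full point count |E(F_23)| = 16 + 1 = 17.
Hasse bound: |17 − (23+1)| = |-7| = 7 ≤ 2√23 ≈ 9.5917 ✓.


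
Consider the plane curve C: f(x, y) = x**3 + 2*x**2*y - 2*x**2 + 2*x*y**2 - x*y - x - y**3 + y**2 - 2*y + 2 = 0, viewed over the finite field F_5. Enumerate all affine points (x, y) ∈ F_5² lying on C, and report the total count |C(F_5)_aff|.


Affine F_5-points: {(0, 1), (1, 0), (1, 4), (2, 0), (2, 2), (2, 3), (4, 0), (4, 2)}; count = 8.

For each of the 25 pairs (x, y) ∈ F_5², evaluate f(x, y) mod 5. Record the zeros.
  x = 0: [0↦2, 1↦0, 2↦4, 3↦3, 4↦1]  zeros at y ∈ {1}
  x = 1: [0↦0, 1↦1, 2↦2, 3↦2, 4↦0]  zeros at y ∈ {0, 4}
  x = 2: [0↦0, 1↦3, 2↦0, 3↦0, 4↦2]  zeros at y ∈ {0, 2, 3}
  x = 3: [0↦3, 1↦2, 2↦4, 3↦3, 4↦3]  zeros at y ∈ ∅
  x = 4: [0↦0, 1↦4, 2↦0, 3↦2, 4↦4]  zeros at y ∈ {0, 2}
Collecting zeros: affine points = {(0, 1), (1, 0), (1, 4), (2, 0), (2, 2), (2, 3), (4, 0), (4, 2)}.
Total count |C(F_5)_aff| = 8.


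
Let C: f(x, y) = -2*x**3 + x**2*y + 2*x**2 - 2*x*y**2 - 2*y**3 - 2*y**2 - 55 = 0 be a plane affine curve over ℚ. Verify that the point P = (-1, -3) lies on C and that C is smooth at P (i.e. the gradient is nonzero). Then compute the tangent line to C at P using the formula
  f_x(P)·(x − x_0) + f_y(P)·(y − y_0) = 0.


Tangent line at P: -22*x - 53*y - 181 = 0.

Step 1: f(-1, -3) = 0, so P lies on C.
Step 2: partial derivatives
  f_x(x, y) = -6*x**2 + 2*x*y + 4*x - 2*y**2, f_y(x, y) = x**2 - 4*x*y - 6*y**2 - 4*y.
  f_x(P) = -22, f_y(P) = -53 (gradient nonzero, so P is smooth).
Step 3: tangent line at P: -22·(x − -1) + -53·(y − -3) = 0.
Expanding: -22*x - 53*y - 181 = 0.


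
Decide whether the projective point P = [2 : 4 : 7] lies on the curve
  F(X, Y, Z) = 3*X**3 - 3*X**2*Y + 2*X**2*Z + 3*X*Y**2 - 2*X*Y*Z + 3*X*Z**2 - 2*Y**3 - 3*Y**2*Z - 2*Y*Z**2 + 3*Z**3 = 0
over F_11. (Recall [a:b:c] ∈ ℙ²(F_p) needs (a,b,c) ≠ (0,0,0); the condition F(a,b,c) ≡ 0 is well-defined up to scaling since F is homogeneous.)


F(2,4,7) ≡ 10 (mod 11); P is NOT on the curve.

Evaluate F(2, 4, 7) term-by-term (mod 11).
  3*X**3 ↦ 3·8·1·1 = 24
  -3*X**2*Y ↦ -3·4·4·1 = -48
  2*X**2*Z ↦ 2·4·1·7 = 56
  3*X*Y**2 ↦ 3·2·16·1 = 96
  -2*X*Y*Z ↦ -2·2·4·7 = -112
  3*X*Z**2 ↦ 3·2·1·49 = 294
  -2*Y**3 ↦ -2·1·64·1 = -128
  -3*Y**2*Z ↦ -3·1·16·7 = -336
  -2*Y*Z**2 ↦ -2·1·4·49 = -392
  3*Z**3 ↦ 3·1·1·343 = 1029
Sum: F(2, 4, 7) = (24) + (-48) + (56) + (96) + (-112) + (294) + (-128) + (-336) + (-392) + (1029) = 483.
Reducing mod 11: 483 ≡ 10 (mod 11).
Since F(a, b, c) ≡ 10 ≠ 0 (mod 11), P does NOT lie on the curve.


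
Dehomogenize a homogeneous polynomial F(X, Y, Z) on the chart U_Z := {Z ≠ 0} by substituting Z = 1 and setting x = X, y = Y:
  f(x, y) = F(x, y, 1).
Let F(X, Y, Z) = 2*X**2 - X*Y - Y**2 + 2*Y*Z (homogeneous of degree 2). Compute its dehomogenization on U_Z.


f(x, y) = 2*x**2 - x*y - y**2 + 2*y

On U_Z we set Z = 1. Each monomial c·X^i·Y^j·Z^k in F becomes c·x^i·y^j·1^k = c·x^i·y^j.
Substituting Z = 1: F(X, Y, 1) = 2*x**2 - x*y - y**2 + 2*y.
Note: deg(f) ≤ deg(F) = 2; strict inequality happens when F is divisible by Z (lost terms).


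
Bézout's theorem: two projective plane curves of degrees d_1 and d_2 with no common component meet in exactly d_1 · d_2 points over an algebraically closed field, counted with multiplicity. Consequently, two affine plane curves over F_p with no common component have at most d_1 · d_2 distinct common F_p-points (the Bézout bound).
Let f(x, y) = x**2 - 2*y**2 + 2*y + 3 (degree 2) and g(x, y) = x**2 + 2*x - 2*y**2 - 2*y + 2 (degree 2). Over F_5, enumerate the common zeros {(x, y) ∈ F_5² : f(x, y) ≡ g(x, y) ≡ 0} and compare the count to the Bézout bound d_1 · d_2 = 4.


Common zeros: {(1, 4)}; count = 1; Bézout bound = 4.

deg(f) = 2, deg(g) = 2, so Bézout bound = 4.
Scan x ∈ F_5. For each x, list the y ∈ F_5 with f(x, y) ≡ 0 and those with g(x, y) ≡ 0 (mod 5); the common zeros in that column are the intersection.
  x = 0: f ≡ 0 at y ∈ ∅; g ≡ 0 at y ∈ {2}; common: ∅.
  x = 1: f ≡ 0 at y ∈ {2, 4}; g ≡ 0 at y ∈ {0, 4}; common: {4}.
  x = 2: f ≡ 0 at y ∈ {3}; g ≡ 0 at y ∈ {0, 4}; common: ∅.
  x = 3: f ≡ 0 at y ∈ {3}; g ≡ 0 at y ∈ {2}; common: ∅.
  x = 4: f ≡ 0 at y ∈ {2, 4}; g ≡ 0 at y ∈ ∅; common: ∅.
Collecting: common zeros = {(1, 4)}, so the count is 1.
Comparison with the Bézout bound: 1 ≤ 4 = deg(f)·deg(g), as expected for curves with no common component (the affine F_5-count falls short of the bound because intersections may lie at infinity, over extension fields, or carry multiplicity).


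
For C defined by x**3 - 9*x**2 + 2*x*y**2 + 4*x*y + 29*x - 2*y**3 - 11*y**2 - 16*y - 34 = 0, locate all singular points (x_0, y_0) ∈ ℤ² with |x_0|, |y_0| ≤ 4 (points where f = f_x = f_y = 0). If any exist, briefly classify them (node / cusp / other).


Singular points: {(3, -1)}; classification: cusp.

Compute partial derivatives:
  f_x = 3*x**2 - 18*x + 2*y**2 + 4*y + 29.
  f_y = 4*x*y + 4*x - 6*y**2 - 22*y - 16.
Scan x_0 ∈ {−4, ..., 4}. For each x_0, f_y(x_0, y) is a polynomial in y; find its integer roots y ∈ {−4, ..., 4}, then test f_x and f at those candidates.
  x = -4: f_y(-4, y) = -6*y**2 - 38*y - 32; vanishes at y ∈ {-1}. (-4, -1): f_x = 147 ≠ 0.
  x = -3: f_y(-3, y) = -6*y**2 - 34*y - 28; vanishes at y ∈ {-1}. (-3, -1): f_x = 108 ≠ 0.
  x = -2: f_y(-2, y) = -6*y**2 - 30*y - 24; vanishes at y ∈ {-4, -1}. (-2, -4): f_x = 93 ≠ 0; (-2, -1): f_x = 75 ≠ 0.
  x = -1: f_y(-1, y) = -6*y**2 - 26*y - 20; vanishes at y ∈ {-1}. (-1, -1): f_x = 48 ≠ 0.
  x = 0: f_y(0, y) = -6*y**2 - 22*y - 16; vanishes at y ∈ {-1}. (0, -1): f_x = 27 ≠ 0.
  x = 1: f_y(1, y) = -6*y**2 - 18*y - 12; vanishes at y ∈ {-2, -1}. (1, -2): f_x = 14 ≠ 0; (1, -1): f_x = 12 ≠ 0.
  x = 2: f_y(2, y) = -6*y**2 - 14*y - 8; vanishes at y ∈ {-1}. (2, -1): f_x = 3 ≠ 0.
  x = 3: f_y(3, y) = -6*y**2 - 10*y - 4; vanishes at y ∈ {-1}. (3, -1): f_x = 0, f = 0 — SINGULAR.
  x = 4: f_y(4, y) = -6*y**2 - 6*y; vanishes at y ∈ {-1, 0}. (4, -1): f_x = 3 ≠ 0; (4, 0): f_x = 5 ≠ 0.
Only singular point on the grid: (3, -1).
Classify: substitute x = 3 + u, y = -1 + v and expand: f = u**3 + 2*u*v**2 - 2*v**3 + v**2.
No constant or linear terms (consistent with a singular point). Quadratic part: v**2. Cubic part: u**3 + 2*u*v**2 - 2*v**3.
The quadratic part v**2 is a perfect square, so there is a single (double) tangent line v = 0, i.e. y = -1. Restricting the cubic part to that line (v = 0) leaves u**3 ≠ 0, so f is not divisible by v and the branch is v² ≈ -u**3 to lowest order — this is a cusp.
Classification: cusp.


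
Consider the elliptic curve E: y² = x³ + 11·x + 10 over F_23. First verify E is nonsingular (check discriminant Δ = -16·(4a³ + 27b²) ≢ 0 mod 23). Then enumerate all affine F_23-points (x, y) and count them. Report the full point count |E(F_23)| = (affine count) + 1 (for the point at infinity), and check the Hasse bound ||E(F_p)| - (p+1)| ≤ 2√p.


Affine points = {(3, 1), (3, 22), (4, 7), (4, 16), (5, 11), (5, 12), (6, 4), (6, 19), (7, 4), (7, 19), (8, 9), (8, 14), (10, 4), (10, 19), (11, 6), (11, 17), (13, 2), (13, 21), (15, 10), (15, 13), (16, 2), (16, 21), (17, 2), (17, 21), (21, 7), (21, 16)}; affine count = 26; |E(F_23)| = 27.

Discriminant check: Δ ∝ 4a³ + 27b² = 4·11³ + 27·10² = 4·1331 + 27·100 ≡ 20 (mod 23). Nonzero ⇒ E is nonsingular.
For each x ∈ F_23, compute rhs = x³ + 11·x + 10 mod 23, then count y ∈ F_23 with y² ≡ rhs.
  x = 0: rhs = 10, matching y values: none (0 points).
  x = 1: rhs = 22, matching y values: none (0 points).
  x = 2: rhs = 17, matching y values: none (0 points).
  x = 3: rhs = 1, matching y values: 1, 22 (2 points).
  x = 4: rhs = 3, matching y values: 7, 16 (2 points).
  x = 5: rhs = 6, matching y values: 11, 12 (2 points).
  x = 6: rhs = 16, matching y values: 4, 19 (2 points).
  x = 7: rhs = 16, matching y values: 4, 19 (2 points).
  x = 8: rhs = 12, matching y values: 9, 14 (2 points).
  x = 9: rhs = 10, matching y values: none (0 points).
  x = 10: rhs = 16, matching y values: 4, 19 (2 points).
  x = 11: rhs = 13, matching y values: 6, 17 (2 points).
  x = 12: rhs = 7, matching y values: none (0 points).
  x = 13: rhs = 4, matching y values: 2, 21 (2 points).
  x = 14: rhs = 10, matching y values: none (0 points).
  x = 15: rhs = 8, matching y values: 10, 13 (2 points).
  x = 16: rhs = 4, matching y values: 2, 21 (2 points).
  x = 17: rhs = 4, matching y values: 2, 21 (2 points).
  x = 18: rhs = 14, matching y values: none (0 points).
  x = 19: rhs = 17, matching y values: none (0 points).
  x = 20: rhs = 19, matching y values: none (0 points).
  x = 21: rhs = 3, matching y values: 7, 16 (2 points).
  x = 22: rhs = 21, matching y values: none (0 points).
Total affine count: 26.
Full point count |E(F_23)| = 26 + 1 = 27.
Hasse bound: |27 − (23+1)| = |3| = 3 ≤ 2√23 ≈ 9.5917 ✓.


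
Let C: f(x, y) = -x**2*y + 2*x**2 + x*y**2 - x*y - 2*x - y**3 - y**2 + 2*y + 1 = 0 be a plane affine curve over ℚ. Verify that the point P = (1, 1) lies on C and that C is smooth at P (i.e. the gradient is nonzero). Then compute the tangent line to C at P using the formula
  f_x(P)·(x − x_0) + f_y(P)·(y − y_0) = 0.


Tangent line at P: 3 - 3*y = 0.

Step 1: f(1, 1) = 0, so P lies on C.
Step 2: partial derivatives
  f_x(x, y) = -2*x*y + 4*x + y**2 - y - 2, f_y(x, y) = -x**2 + 2*x*y - x - 3*y**2 - 2*y + 2.
  f_x(P) = 0, f_y(P) = -3 (gradient nonzero, so P is smooth).
Step 3: tangent line at P: 0·(x − 1) + -3·(y − 1) = 0.
Expanding: 3 - 3*y = 0.


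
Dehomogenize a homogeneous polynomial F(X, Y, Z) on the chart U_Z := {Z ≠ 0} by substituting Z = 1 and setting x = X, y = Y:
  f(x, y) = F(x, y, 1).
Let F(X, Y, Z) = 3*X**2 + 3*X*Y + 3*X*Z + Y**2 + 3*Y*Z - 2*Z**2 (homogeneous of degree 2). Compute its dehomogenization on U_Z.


f(x, y) = 3*x**2 + 3*x*y + 3*x + y**2 + 3*y - 2

On U_Z we set Z = 1. Each monomial c·X^i·Y^j·Z^k in F becomes c·x^i·y^j·1^k = c·x^i·y^j.
Substituting Z = 1: F(X, Y, 1) = 3*x**2 + 3*x*y + 3*x + y**2 + 3*y - 2.
Note: deg(f) ≤ deg(F) = 2; strict inequality happens when F is divisible by Z (lost terms).


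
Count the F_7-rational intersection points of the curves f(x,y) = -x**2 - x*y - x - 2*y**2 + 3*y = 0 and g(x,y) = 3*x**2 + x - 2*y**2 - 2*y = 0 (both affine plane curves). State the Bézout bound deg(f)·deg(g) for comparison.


Common zeros: {(0, 0), (1, 5)}; count = 2; Bézout bound = 4.

deg(f) = 2, deg(g) = 2, so Bézout bound = 4.
Scan x ∈ F_7. For each x, list the y ∈ F_7 with f(x, y) ≡ 0 and those with g(x, y) ≡ 0 (mod 7); the common zeros in that column are the intersection.
  x = 0: f ≡ 0 at y ∈ {0, 5}; g ≡ 0 at y ∈ {0, 6}; common: {0}.
  x = 1: f ≡ 0 at y ∈ {3, 5}; g ≡ 0 at y ∈ {1, 5}; common: {5}.
  x = 2: f ≡ 0 at y ∈ {1, 3}; g ≡ 0 at y ∈ {0, 6}; common: ∅.
  x = 3: f ≡ 0 at y ∈ {1, 6}; g ≡ 0 at y ∈ ∅; common: ∅.
  x = 4: f ≡ 0 at y ∈ {4, 6}; g ≡ 0 at y ∈ {3}; common: ∅.
  x = 5: f ≡ 0 at y ∈ {2, 4}; g ≡ 0 at y ∈ {3}; common: ∅.
  x = 6: f ≡ 0 at y ∈ {0, 2}; g ≡ 0 at y ∈ ∅; common: ∅.
Collecting: common zeros = {(0, 0), (1, 5)}, so the count is 2.
Comparison with the Bézout bound: 2 ≤ 4 = deg(f)·deg(g), as expected for curves with no common component (the affine F_7-count falls short of the bound because intersections may lie at infinity, over extension fields, or carry multiplicity).


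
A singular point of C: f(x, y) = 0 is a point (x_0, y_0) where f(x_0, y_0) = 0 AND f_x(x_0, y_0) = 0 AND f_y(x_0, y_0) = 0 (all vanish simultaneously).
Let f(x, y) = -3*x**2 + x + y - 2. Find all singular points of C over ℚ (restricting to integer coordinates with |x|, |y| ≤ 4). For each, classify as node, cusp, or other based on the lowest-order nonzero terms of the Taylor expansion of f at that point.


No singular points in the scanned grid; C is smooth there.

Compute partial derivatives:
  f_x = 1 - 6*x.
  f_y = 1.
f_y = 1 is a nonzero constant, so f_y never vanishes: no point (x, y) can satisfy f = f_x = f_y = 0. In particular no (x, y) ∈ {−4, ..., 4}² is singular; the curve is smooth.


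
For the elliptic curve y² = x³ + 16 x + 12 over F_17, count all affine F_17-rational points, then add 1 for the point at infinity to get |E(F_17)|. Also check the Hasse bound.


Affine points = {(2, 1), (2, 16), (3, 6), (3, 11), (4, 2), (4, 15), (5, 8), (5, 9), (6, 1), (6, 16), (7, 5), (7, 12), (9, 1), (9, 16), (10, 4), (10, 13)}; affine count = 16; |E(F_17)| = 17.

Discriminant check: Δ ∝ 4a³ + 27b² = 4·16³ + 27·12² = 4·4096 + 27·144 ≡ 8 (mod 17). Nonzero ⇒ E is nonsingular.
For each x ∈ F_17, compute rhs = x³ + 16·x + 12 mod 17, then count y ∈ F_17 with y² ≡ rhs.
  x = 0: rhs = 12, matching y values: none (0 points).
  x = 1: rhs = 12, matching y values: none (0 points).
  x = 2: rhs = 1, matching y values: 1, 16 (2 points).
  x = 3: rhs = 2, matching y values: 6, 11 (2 points).
  x = 4: rhs = 4, matching y values: 2, 15 (2 points).
  x = 5: rhs = 13, matching y values: 8, 9 (2 points).
  x = 6: rhs = 1, matching y values: 1, 16 (2 points).
  x = 7: rhs = 8, matching y values: 5, 12 (2 points).
  x = 8: rhs = 6, matching y values: none (0 points).
  x = 9: rhs = 1, matching y values: 1, 16 (2 points).
  x = 10: rhs = 16, matching y values: 4, 13 (2 points).
  x = 11: rhs = 6, matching y values: none (0 points).
  x = 12: rhs = 11, matching y values: none (0 points).
  x = 13: rhs = 3, matching y values: none (0 points).
  x = 14: rhs = 5, matching y values: none (0 points).
  x = 15: rhs = 6, matching y values: none (0 points).
  x = 16: rhs = 12, matching y values: none (0 points).
Total affine count: 16.
Full point count |E(F_17)| = 16 + 1 = 17.
Hasse bound: |17 − (17+1)| = |-1| = 1 ≤ 2√17 ≈ 8.2462 ✓.


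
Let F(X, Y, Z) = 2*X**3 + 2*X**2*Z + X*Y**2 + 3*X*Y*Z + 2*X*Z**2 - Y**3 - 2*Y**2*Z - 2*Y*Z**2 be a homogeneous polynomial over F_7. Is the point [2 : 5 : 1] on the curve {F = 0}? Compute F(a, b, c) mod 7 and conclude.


F(2,5,1) ≡ 0 (mod 7); P is on the curve.

Evaluate F(2, 5, 1) term-by-term (mod 7).
  2*X**3 ↦ 2·8·1·1 = 16
  2*X**2*Z ↦ 2·4·1·1 = 8
  X*Y**2 ↦ 1·2·25·1 = 50
  3*X*Y*Z ↦ 3·2·5·1 = 30
  2*X*Z**2 ↦ 2·2·1·1 = 4
  -Y**3 ↦ -1·1·125·1 = -125
  -2*Y**2*Z ↦ -2·1·25·1 = -50
  -2*Y*Z**2 ↦ -2·1·5·1 = -10
Sum: F(2, 5, 1) = (16) + (8) + (50) + (30) + (4) + (-125) + (-50) + (-10) = -77.
Reducing mod 7: -77 ≡ 0 (mod 7).
Since F(a, b, c) ≡ 0 (mod 7), P lies on the curve.


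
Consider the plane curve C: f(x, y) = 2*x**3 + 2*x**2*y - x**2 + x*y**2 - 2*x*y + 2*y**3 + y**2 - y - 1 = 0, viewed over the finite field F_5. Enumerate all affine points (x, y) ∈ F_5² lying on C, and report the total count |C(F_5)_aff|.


Affine F_5-points: {(1, 0), (2, 2), (3, 4)}; count = 3.

For each of the 25 pairs (x, y) ∈ F_5², evaluate f(x, y) mod 5. Record the zeros.
  x = 0: [0↦4, 1↦1, 2↦2, 3↦4, 4↦4]  zeros at y ∈ ∅
  x = 1: [0↦0, 1↦3, 2↦2, 3↦4, 4↦1]  zeros at y ∈ {0}
  x = 2: [0↦1, 1↦4, 2↦0, 3↦1, 4↦4]  zeros at y ∈ {2}
  x = 3: [0↦4, 1↦1, 2↦3, 3↦2, 4↦0]  zeros at y ∈ {4}
  x = 4: [0↦1, 1↦1, 2↦3, 3↦4, 4↦1]  zeros at y ∈ ∅
Collecting zeros: affine points = {(1, 0), (2, 2), (3, 4)}.
Total count |C(F_5)_aff| = 3.


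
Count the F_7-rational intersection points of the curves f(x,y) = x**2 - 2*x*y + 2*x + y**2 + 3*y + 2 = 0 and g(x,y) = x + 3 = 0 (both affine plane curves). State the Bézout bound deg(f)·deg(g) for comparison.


Common zeros: ∅; count = 0; Bézout bound = 2.

deg(f) = 2, deg(g) = 1, so Bézout bound = 2.
Scan x ∈ F_7. For each x, list the y ∈ F_7 with f(x, y) ≡ 0 and those with g(x, y) ≡ 0 (mod 7); the common zeros in that column are the intersection.
  x = 0: f ≡ 0 at y ∈ {5, 6}; g ≡ 0 at y ∈ ∅; common: ∅.
  x = 1: f ≡ 0 at y ∈ {1, 5}; g ≡ 0 at y ∈ ∅; common: ∅.
  x = 2: f ≡ 0 at y ∈ ∅; g ≡ 0 at y ∈ ∅; common: ∅.
  x = 3: f ≡ 0 at y ∈ {4, 6}; g ≡ 0 at y ∈ ∅; common: ∅.
  x = 4: f ≡ 0 at y ∈ ∅; g ≡ 0 at y ∈ {0, 1, 2, 3, 4, 5, 6}; common: ∅.
  x = 5: f ≡ 0 at y ∈ ∅; g ≡ 0 at y ∈ ∅; common: ∅.
  x = 6: f ≡ 0 at y ∈ {1}; g ≡ 0 at y ∈ ∅; common: ∅.
Collecting: common zeros = ∅, so the count is 0.
Comparison with the Bézout bound: 0 ≤ 2 = deg(f)·deg(g), as expected for curves with no common component (the affine F_7-count falls short of the bound because intersections may lie at infinity, over extension fields, or carry multiplicity).


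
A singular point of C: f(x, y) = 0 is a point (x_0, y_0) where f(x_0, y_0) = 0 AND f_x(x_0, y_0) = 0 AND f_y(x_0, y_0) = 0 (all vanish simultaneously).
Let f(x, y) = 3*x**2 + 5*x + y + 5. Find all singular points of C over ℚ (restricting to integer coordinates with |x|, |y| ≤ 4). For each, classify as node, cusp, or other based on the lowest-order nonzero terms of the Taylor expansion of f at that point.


No singular points in the scanned grid; C is smooth there.

Compute partial derivatives:
  f_x = 6*x + 5.
  f_y = 1.
f_y = 1 is a nonzero constant, so f_y never vanishes: no point (x, y) can satisfy f = f_x = f_y = 0. In particular no (x, y) ∈ {−4, ..., 4}² is singular; the curve is smooth.


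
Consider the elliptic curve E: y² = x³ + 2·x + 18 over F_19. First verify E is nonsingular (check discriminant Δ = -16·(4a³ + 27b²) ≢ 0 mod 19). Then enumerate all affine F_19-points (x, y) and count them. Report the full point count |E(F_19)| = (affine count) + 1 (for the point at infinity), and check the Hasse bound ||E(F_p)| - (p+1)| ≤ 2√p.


Affine points = {(2, 7), (2, 12), (5, 1), (5, 18), (9, 9), (9, 10), (14, 4), (14, 15), (16, 2), (16, 17), (17, 5), (17, 14)}; affine count = 12; |E(F_19)| = 13.

Discriminant check: Δ ∝ 4a³ + 27b² = 4·2³ + 27·18² = 4·8 + 27·324 ≡ 2 (mod 19). Nonzero ⇒ E is nonsingular.
For each x ∈ F_19, compute rhs = x³ + 2·x + 18 mod 19, then count y ∈ F_19 with y² ≡ rhs.
  x = 0: rhs = 18, matching y values: none (0 points).
  x = 1: rhs = 2, matching y values: none (0 points).
  x = 2: rhs = 11, matching y values: 7, 12 (2 points).
  x = 3: rhs = 13, matching y values: none (0 points).
  x = 4: rhs = 14, matching y values: none (0 points).
  x = 5: rhs = 1, matching y values: 1, 18 (2 points).
  x = 6: rhs = 18, matching y values: none (0 points).
  x = 7: rhs = 14, matching y values: none (0 points).
  x = 8: rhs = 14, matching y values: none (0 points).
  x = 9: rhs = 5, matching y values: 9, 10 (2 points).
  x = 10: rhs = 12, matching y values: none (0 points).
  x = 11: rhs = 3, matching y values: none (0 points).
  x = 12: rhs = 3, matching y values: none (0 points).
  x = 13: rhs = 18, matching y values: none (0 points).
  x = 14: rhs = 16, matching y values: 4, 15 (2 points).
  x = 15: rhs = 3, matching y values: none (0 points).
  x = 16: rhs = 4, matching y values: 2, 17 (2 points).
  x = 17: rhs = 6, matching y values: 5, 14 (2 points).
  x = 18: rhs = 15, matching y values: none (0 points).
Total affine count: 12.
Full point count |E(F_19)| = 12 + 1 = 13.
Hasse bound: |13 − (19+1)| = |-7| = 7 ≤ 2√19 ≈ 8.7178 ✓.


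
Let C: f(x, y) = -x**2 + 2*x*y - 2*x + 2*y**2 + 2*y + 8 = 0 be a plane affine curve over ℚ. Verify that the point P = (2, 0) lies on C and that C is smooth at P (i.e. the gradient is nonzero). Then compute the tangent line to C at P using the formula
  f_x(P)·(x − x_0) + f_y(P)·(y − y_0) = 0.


Tangent line at P: -6*x + 6*y + 12 = 0.

Step 1: f(2, 0) = 0, so P lies on C.
Step 2: partial derivatives
  f_x(x, y) = -2*x + 2*y - 2, f_y(x, y) = 2*x + 4*y + 2.
  f_x(P) = -6, f_y(P) = 6 (gradient nonzero, so P is smooth).
Step 3: tangent line at P: -6·(x − 2) + 6·(y − 0) = 0.
Expanding: -6*x + 6*y + 12 = 0.


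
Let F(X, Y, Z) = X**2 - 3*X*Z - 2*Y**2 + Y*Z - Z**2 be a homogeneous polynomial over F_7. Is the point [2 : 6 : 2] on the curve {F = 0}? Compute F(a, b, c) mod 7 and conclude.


F(2,6,2) ≡ 5 (mod 7); P is NOT on the curve.

Evaluate F(2, 6, 2) term-by-term (mod 7).
  X**2 ↦ 1·4·1·1 = 4
  -3*X*Z ↦ -3·2·1·2 = -12
  -2*Y**2 ↦ -2·1·36·1 = -72
  Y*Z ↦ 1·1·6·2 = 12
  -Z**2 ↦ -1·1·1·4 = -4
Sum: F(2, 6, 2) = (4) + (-12) + (-72) + (12) + (-4) = -72.
Reducing mod 7: -72 ≡ 5 (mod 7).
Since F(a, b, c) ≡ 5 ≠ 0 (mod 7), P does NOT lie on the curve.


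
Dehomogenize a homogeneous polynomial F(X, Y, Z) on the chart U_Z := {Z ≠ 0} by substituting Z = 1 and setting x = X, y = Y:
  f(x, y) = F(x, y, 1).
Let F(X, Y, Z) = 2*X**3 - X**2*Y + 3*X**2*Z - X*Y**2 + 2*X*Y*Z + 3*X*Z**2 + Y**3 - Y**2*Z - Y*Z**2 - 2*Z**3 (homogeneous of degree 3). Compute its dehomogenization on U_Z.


f(x, y) = 2*x**3 - x**2*y + 3*x**2 - x*y**2 + 2*x*y + 3*x + y**3 - y**2 - y - 2

On U_Z we set Z = 1. Each monomial c·X^i·Y^j·Z^k in F becomes c·x^i·y^j·1^k = c·x^i·y^j.
Substituting Z = 1: F(X, Y, 1) = 2*x**3 - x**2*y + 3*x**2 - x*y**2 + 2*x*y + 3*x + y**3 - y**2 - y - 2.
Note: deg(f) ≤ deg(F) = 3; strict inequality happens when F is divisible by Z (lost terms).


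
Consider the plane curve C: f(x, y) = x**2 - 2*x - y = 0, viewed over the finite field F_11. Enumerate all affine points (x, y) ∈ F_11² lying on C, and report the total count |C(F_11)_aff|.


Affine F_11-points: {(0, 0), (1, 10), (2, 0), (3, 3), (4, 8), (5, 4), (6, 2), (7, 2), (8, 4), (9, 8), (10, 3)}; count = 11.

For each of the 121 pairs (x, y) ∈ F_11², evaluate f(x, y) mod 11. Record the zeros.
  x = 0: [0↦0, 1↦10, 2↦9, 3↦8, 4↦7, 5↦6, 6↦5, 7↦4, 8↦3, 9↦2, 10↦1]  zeros at y ∈ {0}
  x = 1: [0↦10, 1↦9, 2↦8, 3↦7, 4↦6, 5↦5, 6↦4, 7↦3, 8↦2, 9↦1, 10↦0]  zeros at y ∈ {10}
  x = 2: [0↦0, 1↦10, 2↦9, 3↦8, 4↦7, 5↦6, 6↦5, 7↦4, 8↦3, 9↦2, 10↦1]  zeros at y ∈ {0}
  x = 3: [0↦3, 1↦2, 2↦1, 3↦0, 4↦10, 5↦9, 6↦8, 7↦7, 8↦6, 9↦5, 10↦4]  zeros at y ∈ {3}
  x = 4: [0↦8, 1↦7, 2↦6, 3↦5, 4↦4, 5↦3, 6↦2, 7↦1, 8↦0, 9↦10, 10↦9]  zeros at y ∈ {8}
  x = 5: [0↦4, 1↦3, 2↦2, 3↦1, 4↦0, 5↦10, 6↦9, 7↦8, 8↦7, 9↦6, 10↦5]  zeros at y ∈ {4}
  x = 6: [0↦2, 1↦1, 2↦0, 3↦10, 4↦9, 5↦8, 6↦7, 7↦6, 8↦5, 9↦4, 10↦3]  zeros at y ∈ {2}
  x = 7: [0↦2, 1↦1, 2↦0, 3↦10, 4↦9, 5↦8, 6↦7, 7↦6, 8↦5, 9↦4, 10↦3]  zeros at y ∈ {2}
  x = 8: [0↦4, 1↦3, 2↦2, 3↦1, 4↦0, 5↦10, 6↦9, 7↦8, 8↦7, 9↦6, 10↦5]  zeros at y ∈ {4}
  x = 9: [0↦8, 1↦7, 2↦6, 3↦5, 4↦4, 5↦3, 6↦2, 7↦1, 8↦0, 9↦10, 10↦9]  zeros at y ∈ {8}
  x = 10: [0↦3, 1↦2, 2↦1, 3↦0, 4↦10, 5↦9, 6↦8, 7↦7, 8↦6, 9↦5, 10↦4]  zeros at y ∈ {3}
Collecting zeros: affine points = {(0, 0), (1, 10), (2, 0), (3, 3), (4, 8), (5, 4), (6, 2), (7, 2), (8, 4), (9, 8), (10, 3)}.
Total count |C(F_11)_aff| = 11.


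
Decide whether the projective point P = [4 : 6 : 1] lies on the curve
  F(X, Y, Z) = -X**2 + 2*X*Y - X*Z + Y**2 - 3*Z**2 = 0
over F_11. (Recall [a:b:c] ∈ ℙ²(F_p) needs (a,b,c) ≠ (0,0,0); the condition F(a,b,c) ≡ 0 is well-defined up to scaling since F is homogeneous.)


F(4,6,1) ≡ 6 (mod 11); P is NOT on the curve.

Evaluate F(4, 6, 1) term-by-term (mod 11).
  -X**2 ↦ -1·16·1·1 = -16
  2*X*Y ↦ 2·4·6·1 = 48
  -X*Z ↦ -1·4·1·1 = -4
  Y**2 ↦ 1·1·36·1 = 36
  -3*Z**2 ↦ -3·1·1·1 = -3
Sum: F(4, 6, 1) = (-16) + (48) + (-4) + (36) + (-3) = 61.
Reducing mod 11: 61 ≡ 6 (mod 11).
Since F(a, b, c) ≡ 6 ≠ 0 (mod 11), P does NOT lie on the curve.


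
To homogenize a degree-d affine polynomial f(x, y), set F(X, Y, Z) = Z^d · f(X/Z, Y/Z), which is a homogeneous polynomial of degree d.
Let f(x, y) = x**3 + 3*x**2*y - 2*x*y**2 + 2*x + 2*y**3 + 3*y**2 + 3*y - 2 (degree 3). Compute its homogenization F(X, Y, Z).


F(X, Y, Z) = X**3 + 3*X**2*Y - 2*X*Y**2 + 2*X*Z**2 + 2*Y**3 + 3*Y**2*Z + 3*Y*Z**2 - 2*Z**3

deg(f) = 3.
Substitute x = X/Z, y = Y/Z into f, then multiply by Z^3.
  monomial 1·x^3·y^0 ↦ 1·X^3·Y^0·Z^0.
  monomial 3·x^2·y^1 ↦ 3·X^2·Y^1·Z^0.
  monomial -2·x^1·y^2 ↦ -2·X^1·Y^2·Z^0.
  monomial 2·x^1·y^0 ↦ 2·X^1·Y^0·Z^2.
  monomial 2·x^0·y^3 ↦ 2·X^0·Y^3·Z^0.
  monomial 3·x^0·y^2 ↦ 3·X^0·Y^2·Z^1.
  monomial 3·x^0·y^1 ↦ 3·X^0·Y^1·Z^2.
  monomial -2·x^0·y^0 ↦ -2·X^0·Y^0·Z^3.
Collecting: F(X, Y, Z) = X**3 + 3*X**2*Y - 2*X*Y**2 + 2*X*Z**2 + 2*Y**3 + 3*Y**2*Z + 3*Y*Z**2 - 2*Z**3.


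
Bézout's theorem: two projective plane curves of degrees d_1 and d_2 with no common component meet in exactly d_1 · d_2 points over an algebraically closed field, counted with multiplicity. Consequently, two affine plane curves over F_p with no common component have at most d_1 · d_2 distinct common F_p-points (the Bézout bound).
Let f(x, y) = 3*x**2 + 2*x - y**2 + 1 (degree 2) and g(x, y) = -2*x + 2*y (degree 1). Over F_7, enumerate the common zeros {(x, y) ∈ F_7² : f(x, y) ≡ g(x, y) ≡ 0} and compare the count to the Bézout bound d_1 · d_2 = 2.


Common zeros: ∅; count = 0; Bézout bound = 2.

deg(f) = 2, deg(g) = 1, so Bézout bound = 2.
Scan x ∈ F_7. For each x, list the y ∈ F_7 with f(x, y) ≡ 0 and those with g(x, y) ≡ 0 (mod 7); the common zeros in that column are the intersection.
  x = 0: f ≡ 0 at y ∈ {1, 6}; g ≡ 0 at y ∈ {0}; common: ∅.
  x = 1: f ≡ 0 at y ∈ ∅; g ≡ 0 at y ∈ {1}; common: ∅.
  x = 2: f ≡ 0 at y ∈ ∅; g ≡ 0 at y ∈ {2}; common: ∅.
  x = 3: f ≡ 0 at y ∈ ∅; g ≡ 0 at y ∈ {3}; common: ∅.
  x = 4: f ≡ 0 at y ∈ {1, 6}; g ≡ 0 at y ∈ {4}; common: ∅.
  x = 5: f ≡ 0 at y ∈ {3, 4}; g ≡ 0 at y ∈ {5}; common: ∅.
  x = 6: f ≡ 0 at y ∈ {3, 4}; g ≡ 0 at y ∈ {6}; common: ∅.
Collecting: common zeros = ∅, so the count is 0.
Comparison with the Bézout bound: 0 ≤ 2 = deg(f)·deg(g), as expected for curves with no common component (the affine F_7-count falls short of the bound because intersections may lie at infinity, over extension fields, or carry multiplicity).


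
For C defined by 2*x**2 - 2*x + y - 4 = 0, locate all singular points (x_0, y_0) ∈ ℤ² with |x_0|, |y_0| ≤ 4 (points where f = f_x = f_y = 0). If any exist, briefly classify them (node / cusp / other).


No singular points in the scanned grid; C is smooth there.

Compute partial derivatives:
  f_x = 4*x - 2.
  f_y = 1.
f_y = 1 is a nonzero constant, so f_y never vanishes: no point (x, y) can satisfy f = f_x = f_y = 0. In particular no (x, y) ∈ {−4, ..., 4}² is singular; the curve is smooth.


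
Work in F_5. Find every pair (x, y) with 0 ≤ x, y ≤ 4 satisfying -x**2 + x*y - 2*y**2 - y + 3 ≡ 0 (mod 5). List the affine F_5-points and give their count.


Affine F_5-points: {(0, 1), (1, 1), (1, 4), (3, 2), (3, 4), (4, 2)}; count = 6.

For each of the 25 pairs (x, y) ∈ F_5², evaluate f(x, y) mod 5. Record the zeros.
  x = 0: [0↦3, 1↦0, 2↦3, 3↦2, 4↦2]  zeros at y ∈ {1}
  x = 1: [0↦2, 1↦0, 2↦4, 3↦4, 4↦0]  zeros at y ∈ {1, 4}
  x = 2: [0↦4, 1↦3, 2↦3, 3↦4, 4↦1]  zeros at y ∈ ∅
  x = 3: [0↦4, 1↦4, 2↦0, 3↦2, 4↦0]  zeros at y ∈ {2, 4}
  x = 4: [0↦2, 1↦3, 2↦0, 3↦3, 4↦2]  zeros at y ∈ {2}
Collecting zeros: affine points = {(0, 1), (1, 1), (1, 4), (3, 2), (3, 4), (4, 2)}.
Total count |C(F_5)_aff| = 6.


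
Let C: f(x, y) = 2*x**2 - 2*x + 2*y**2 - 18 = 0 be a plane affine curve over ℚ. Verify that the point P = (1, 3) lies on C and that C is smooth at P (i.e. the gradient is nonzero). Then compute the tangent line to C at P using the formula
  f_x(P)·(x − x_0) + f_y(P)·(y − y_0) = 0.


Tangent line at P: 2*x + 12*y - 38 = 0.

Step 1: f(1, 3) = 0, so P lies on C.
Step 2: partial derivatives
  f_x(x, y) = 4*x - 2, f_y(x, y) = 4*y.
  f_x(P) = 2, f_y(P) = 12 (gradient nonzero, so P is smooth).
Step 3: tangent line at P: 2·(x − 1) + 12·(y − 3) = 0.
Expanding: 2*x + 12*y - 38 = 0.


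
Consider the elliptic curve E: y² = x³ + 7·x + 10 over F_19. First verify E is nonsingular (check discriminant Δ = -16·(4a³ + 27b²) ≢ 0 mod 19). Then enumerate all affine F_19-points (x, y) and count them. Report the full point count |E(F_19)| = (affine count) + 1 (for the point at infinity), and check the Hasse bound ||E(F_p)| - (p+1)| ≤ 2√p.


Affine points = {(3, 1), (3, 18), (4, 8), (4, 11), (9, 2), (9, 17), (10, 4), (10, 15), (12, 6), (12, 13), (16, 0), (17, 8), (17, 11)}; affine count = 13; |E(F_19)| = 14.

Discriminant check: Δ ∝ 4a³ + 27b² = 4·7³ + 27·10² = 4·343 + 27·100 ≡ 6 (mod 19). Nonzero ⇒ E is nonsingular.
For each x ∈ F_19, compute rhs = x³ + 7·x + 10 mod 19, then count y ∈ F_19 with y² ≡ rhs.
  x = 0: rhs = 10, matching y values: none (0 points).
  x = 1: rhs = 18, matching y values: none (0 points).
  x = 2: rhs = 13, matching y values: none (0 points).
  x = 3: rhs = 1, matching y values: 1, 18 (2 points).
  x = 4: rhs = 7, matching y values: 8, 11 (2 points).
  x = 5: rhs = 18, matching y values: none (0 points).
  x = 6: rhs = 2, matching y values: none (0 points).
  x = 7: rhs = 3, matching y values: none (0 points).
  x = 8: rhs = 8, matching y values: none (0 points).
  x = 9: rhs = 4, matching y values: 2, 17 (2 points).
  x = 10: rhs = 16, matching y values: 4, 15 (2 points).
  x = 11: rhs = 12, matching y values: none (0 points).
  x = 12: rhs = 17, matching y values: 6, 13 (2 points).
  x = 13: rhs = 18, matching y values: none (0 points).
  x = 14: rhs = 2, matching y values: none (0 points).
  x = 15: rhs = 13, matching y values: none (0 points).
  x = 16: rhs = 0, matching y values: 0 (1 points).
  x = 17: rhs = 7, matching y values: 8, 11 (2 points).
  x = 18: rhs = 2, matching y values: none (0 points).
Total affine count: 13.
Full point count |E(F_19)| = 13 + 1 = 14.
Hasse bound: |14 − (19+1)| = |-6| = 6 ≤ 2√19 ≈ 8.7178 ✓.


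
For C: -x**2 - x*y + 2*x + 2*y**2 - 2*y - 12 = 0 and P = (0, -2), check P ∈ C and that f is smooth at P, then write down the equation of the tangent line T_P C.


Tangent line at P: 4*x - 10*y - 20 = 0.

Step 1: f(0, -2) = 0, so P lies on C.
Step 2: partial derivatives
  f_x(x, y) = -2*x - y + 2, f_y(x, y) = -x + 4*y - 2.
  f_x(P) = 4, f_y(P) = -10 (gradient nonzero, so P is smooth).
Step 3: tangent line at P: 4·(x − 0) + -10·(y − -2) = 0.
Expanding: 4*x - 10*y - 20 = 0.


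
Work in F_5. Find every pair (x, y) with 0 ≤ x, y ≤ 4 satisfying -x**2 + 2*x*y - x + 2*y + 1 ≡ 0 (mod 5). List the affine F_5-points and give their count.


Affine F_5-points: {(0, 2), (1, 4), (2, 0), (3, 2)}; count = 4.

For each of the 25 pairs (x, y) ∈ F_5², evaluate f(x, y) mod 5. Record the zeros.
  x = 0: [0↦1, 1↦3, 2↦0, 3↦2, 4↦4]  zeros at y ∈ {2}
  x = 1: [0↦4, 1↦3, 2↦2, 3↦1, 4↦0]  zeros at y ∈ {4}
  x = 2: [0↦0, 1↦1, 2↦2, 3↦3, 4↦4]  zeros at y ∈ {0}
  x = 3: [0↦4, 1↦2, 2↦0, 3↦3, 4↦1]  zeros at y ∈ {2}
  x = 4: [0↦1, 1↦1, 2↦1, 3↦1, 4↦1]  zeros at y ∈ ∅
Collecting zeros: affine points = {(0, 2), (1, 4), (2, 0), (3, 2)}.
Total count |C(F_5)_aff| = 4.


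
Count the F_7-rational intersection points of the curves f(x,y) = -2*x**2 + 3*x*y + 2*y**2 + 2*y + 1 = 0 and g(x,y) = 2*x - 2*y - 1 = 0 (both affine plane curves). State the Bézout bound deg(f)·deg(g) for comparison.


Common zeros: ∅; count = 0; Bézout bound = 2.

deg(f) = 2, deg(g) = 1, so Bézout bound = 2.
Scan x ∈ F_7. For each x, list the y ∈ F_7 with f(x, y) ≡ 0 and those with g(x, y) ≡ 0 (mod 7); the common zeros in that column are the intersection.
  x = 0: f ≡ 0 at y ∈ ∅; g ≡ 0 at y ∈ {3}; common: ∅.
  x = 1: f ≡ 0 at y ∈ ∅; g ≡ 0 at y ∈ {4}; common: ∅.
  x = 2: f ≡ 0 at y ∈ {0, 3}; g ≡ 0 at y ∈ {5}; common: ∅.
  x = 3: f ≡ 0 at y ∈ ∅; g ≡ 0 at y ∈ {6}; common: ∅.
  x = 4: f ≡ 0 at y ∈ ∅; g ≡ 0 at y ∈ {0}; common: ∅.
  x = 5: f ≡ 0 at y ∈ {0, 2}; g ≡ 0 at y ∈ {1}; common: ∅.
  x = 6: f ≡ 0 at y ∈ {1, 3}; g ≡ 0 at y ∈ {2}; common: ∅.
Collecting: common zeros = ∅, so the count is 0.
Comparison with the Bézout bound: 0 ≤ 2 = deg(f)·deg(g), as expected for curves with no common component (the affine F_7-count falls short of the bound because intersections may lie at infinity, over extension fields, or carry multiplicity).


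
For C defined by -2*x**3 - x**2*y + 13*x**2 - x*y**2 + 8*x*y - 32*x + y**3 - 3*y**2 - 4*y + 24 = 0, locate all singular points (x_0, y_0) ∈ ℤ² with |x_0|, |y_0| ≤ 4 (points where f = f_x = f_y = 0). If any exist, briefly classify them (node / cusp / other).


Singular points: {(2, 2)}; classification: node.

Compute partial derivatives:
  f_x = -6*x**2 - 2*x*y + 26*x - y**2 + 8*y - 32.
  f_y = -x**2 - 2*x*y + 8*x + 3*y**2 - 6*y - 4.
Scan x_0 ∈ {−4, ..., 4}. For each x_0, f_y(x_0, y) is a polynomial in y; find its integer roots y ∈ {−4, ..., 4}, then test f_x and f at those candidates.
  x = -4: f_y(-4, y) = 3*y**2 + 2*y - 52; no integer root y with |y| ≤ 4.
  x = -3: f_y(-3, y) = 3*y**2 - 37; no integer root y with |y| ≤ 4.
  x = -2: f_y(-2, y) = 3*y**2 - 2*y - 24; no integer root y with |y| ≤ 4.
  x = -1: f_y(-1, y) = 3*y**2 - 4*y - 13; no integer root y with |y| ≤ 4.
  x = 0: f_y(0, y) = 3*y**2 - 6*y - 4; no integer root y with |y| ≤ 4.
  x = 1: f_y(1, y) = 3*y**2 - 8*y + 3; no integer root y with |y| ≤ 4.
  x = 2: f_y(2, y) = 3*y**2 - 10*y + 8; vanishes at y ∈ {2}. (2, 2): f_x = 0, f = 0 — SINGULAR.
  x = 3: f_y(3, y) = 3*y**2 - 12*y + 11; no integer root y with |y| ≤ 4.
  x = 4: f_y(4, y) = 3*y**2 - 14*y + 12; no integer root y with |y| ≤ 4.
Only singular point on the grid: (2, 2).
Classify: substitute x = 2 + u, y = 2 + v and expand: f = -2*u**3 - u**2*v - u**2 - u*v**2 + v**3 + v**2.
No constant or linear terms (consistent with a singular point). Quadratic part: -u**2 + v**2. Cubic part: -2*u**3 - u**2*v - u*v**2 + v**3.
The quadratic part v**2 - u**2 = (v − u)(v + u) splits into two distinct linear factors, so there are two distinct tangent lines y − 2 = ±(x − 2) — this is a node (ordinary double point).
Classification: node.


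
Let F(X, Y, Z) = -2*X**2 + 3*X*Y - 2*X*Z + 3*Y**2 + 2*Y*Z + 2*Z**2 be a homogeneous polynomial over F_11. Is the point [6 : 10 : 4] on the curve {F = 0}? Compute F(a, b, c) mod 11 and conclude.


F(6,10,4) ≡ 10 (mod 11); P is NOT on the curve.

Evaluate F(6, 10, 4) term-by-term (mod 11).
  -2*X**2 ↦ -2·36·1·1 = -72
  3*X*Y ↦ 3·6·10·1 = 180
  -2*X*Z ↦ -2·6·1·4 = -48
  3*Y**2 ↦ 3·1·100·1 = 300
  2*Y*Z ↦ 2·1·10·4 = 80
  2*Z**2 ↦ 2·1·1·16 = 32
Sum: F(6, 10, 4) = (-72) + (180) + (-48) + (300) + (80) + (32) = 472.
Reducing mod 11: 472 ≡ 10 (mod 11).
Since F(a, b, c) ≡ 10 ≠ 0 (mod 11), P does NOT lie on the curve.


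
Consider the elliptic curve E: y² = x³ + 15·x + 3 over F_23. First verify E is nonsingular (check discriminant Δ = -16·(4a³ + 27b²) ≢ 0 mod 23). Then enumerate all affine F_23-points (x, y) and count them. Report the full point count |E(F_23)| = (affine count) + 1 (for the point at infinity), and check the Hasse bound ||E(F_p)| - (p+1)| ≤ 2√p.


Affine points = {(0, 7), (0, 16), (2, 8), (2, 15), (3, 11), (3, 12), (4, 9), (4, 14), (9, 4), (9, 19), (10, 7), (10, 16), (11, 2), (11, 21), (12, 5), (12, 18), (13, 7), (13, 16), (14, 6), (14, 17), (20, 0)}; affine count = 21; |E(F_23)| = 22.

Discriminant check: Δ ∝ 4a³ + 27b² = 4·15³ + 27·3² = 4·3375 + 27·9 ≡ 12 (mod 23). Nonzero ⇒ E is nonsingular.
For each x ∈ F_23, compute rhs = x³ + 15·x + 3 mod 23, then count y ∈ F_23 with y² ≡ rhs.
  x = 0: rhs = 3, matching y values: 7, 16 (2 points).
  x = 1: rhs = 19, matching y values: none (0 points).
  x = 2: rhs = 18, matching y values: 8, 15 (2 points).
  x = 3: rhs = 6, matching y values: 11, 12 (2 points).
  x = 4: rhs = 12, matching y values: 9, 14 (2 points).
  x = 5: rhs = 19, matching y values: none (0 points).
  x = 6: rhs = 10, matching y values: none (0 points).
  x = 7: rhs = 14, matching y values: none (0 points).
  x = 8: rhs = 14, matching y values: none (0 points).
  x = 9: rhs = 16, matching y values: 4, 19 (2 points).
  x = 10: rhs = 3, matching y values: 7, 16 (2 points).
  x = 11: rhs = 4, matching y values: 2, 21 (2 points).
  x = 12: rhs = 2, matching y values: 5, 18 (2 points).
  x = 13: rhs = 3, matching y values: 7, 16 (2 points).
  x = 14: rhs = 13, matching y values: 6, 17 (2 points).
  x = 15: rhs = 15, matching y values: none (0 points).
  x = 16: rhs = 15, matching y values: none (0 points).
  x = 17: rhs = 19, matching y values: none (0 points).
  x = 18: rhs = 10, matching y values: none (0 points).
  x = 19: rhs = 17, matching y values: none (0 points).
  x = 20: rhs = 0, matching y values: 0 (1 points).
  x = 21: rhs = 11, matching y values: none (0 points).
  x = 22: rhs = 10, matching y values: none (0 points).
Total affine count: 21.
Full point count |E(F_23)| = 21 + 1 = 22.
Hasse bound: |22 − (23+1)| = |-2| = 2 ≤ 2√23 ≈ 9.5917 ✓.
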